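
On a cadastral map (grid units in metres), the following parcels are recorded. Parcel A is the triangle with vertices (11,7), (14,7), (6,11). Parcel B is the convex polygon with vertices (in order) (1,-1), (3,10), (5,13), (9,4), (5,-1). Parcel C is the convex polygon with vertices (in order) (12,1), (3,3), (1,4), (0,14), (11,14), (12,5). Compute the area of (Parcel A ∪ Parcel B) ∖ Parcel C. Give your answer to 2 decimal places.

|Parcel A ∪ Parcel B| = 70.
|(Parcel A ∪ Parcel B) ∩ Parcel C| = 49.9271.
|(Parcel A ∪ Parcel B) ∖ Parcel C| = 70 − 49.9271 = 20.07.

20.07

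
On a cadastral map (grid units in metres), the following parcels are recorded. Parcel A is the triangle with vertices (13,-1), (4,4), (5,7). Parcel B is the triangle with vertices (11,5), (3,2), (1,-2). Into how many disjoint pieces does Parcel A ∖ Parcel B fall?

Parcel A ∖ Parcel B splits into 2 disjoint pieces (area 5.7012, area 8.0868).

2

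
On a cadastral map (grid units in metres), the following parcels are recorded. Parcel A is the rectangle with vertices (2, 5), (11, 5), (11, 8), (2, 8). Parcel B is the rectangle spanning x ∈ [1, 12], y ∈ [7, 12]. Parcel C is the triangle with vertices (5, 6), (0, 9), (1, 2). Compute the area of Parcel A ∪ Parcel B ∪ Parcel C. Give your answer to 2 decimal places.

82.70

By inclusion–exclusion:
Individual areas: |Parcel A| = 27, |Parcel B| = 55, |Parcel C| = 16.
|Parcel A∩Parcel B|: x∈[2,11], y∈[7,8] → 9·1 = 9.
|Parcel A∩Parcel C| = 5.2.
|Parcel B∩Parcel C| = 1.6333.
|Parcel A∩Parcel B∩Parcel C| = 0.5333.
|Parcel A ∪ Parcel B ∪ Parcel C| = 98 − 15.8333 + 0.5333 = 82.70.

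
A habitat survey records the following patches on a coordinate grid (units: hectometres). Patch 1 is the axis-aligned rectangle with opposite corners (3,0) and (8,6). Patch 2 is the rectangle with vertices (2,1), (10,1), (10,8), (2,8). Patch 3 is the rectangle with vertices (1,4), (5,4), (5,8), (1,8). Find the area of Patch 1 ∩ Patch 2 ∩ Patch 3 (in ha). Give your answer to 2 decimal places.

The intersection is the polygon with vertices (5,6), (5,4), (3,4), (3,6).
By the shoelace formula its area is 4.00.

4.00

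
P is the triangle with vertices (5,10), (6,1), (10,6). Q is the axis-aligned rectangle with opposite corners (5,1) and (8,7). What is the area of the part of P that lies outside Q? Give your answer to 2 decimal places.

|P| = 20.5, |P∩Q| = 11.5.
|P ∖ Q| = |P| − |P∩Q| = 20.5 − 11.5 = 9.00.

9.00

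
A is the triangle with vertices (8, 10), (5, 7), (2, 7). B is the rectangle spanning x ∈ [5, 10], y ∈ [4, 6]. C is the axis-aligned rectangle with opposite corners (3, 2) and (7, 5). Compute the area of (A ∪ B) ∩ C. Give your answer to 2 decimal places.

2.00

The region (A ∪ B) ∩ C is the polygon with vertices (5,4), (5,5), (7,5), (7,4).
By the shoelace formula its area is 2.00.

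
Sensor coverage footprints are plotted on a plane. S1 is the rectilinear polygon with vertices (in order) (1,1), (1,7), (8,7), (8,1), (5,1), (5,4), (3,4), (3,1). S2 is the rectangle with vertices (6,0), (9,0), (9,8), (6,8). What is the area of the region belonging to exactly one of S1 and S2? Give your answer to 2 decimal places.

36.00

|S1| = 36, |S2| = 24, |S1∩S2| = 12.
|S1 △ S2| = |S1| + |S2| − 2·|S1∩S2| = 36 + 24 − 24 = 36.00.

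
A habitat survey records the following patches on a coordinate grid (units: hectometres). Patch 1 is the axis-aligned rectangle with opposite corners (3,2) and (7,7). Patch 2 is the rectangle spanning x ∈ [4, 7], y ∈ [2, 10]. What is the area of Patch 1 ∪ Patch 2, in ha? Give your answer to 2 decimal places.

By inclusion–exclusion:
Individual areas: |Patch 1| = 20, |Patch 2| = 24.
|Patch 1∩Patch 2|: x∈[4,7], y∈[2,7] → 3·5 = 15.
|Patch 1 ∪ Patch 2| = 44 − 15 = 29.00.

29.00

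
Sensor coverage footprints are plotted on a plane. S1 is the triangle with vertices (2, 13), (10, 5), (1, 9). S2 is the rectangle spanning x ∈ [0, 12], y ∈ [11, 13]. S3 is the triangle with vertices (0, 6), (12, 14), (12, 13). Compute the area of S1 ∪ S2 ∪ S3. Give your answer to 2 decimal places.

By inclusion–exclusion:
Individual areas: |S1| = 20, |S2| = 24, |S3| = 6.
|S1∩S2| = 2.5.
|S1∩S3| = 0.8461.
|S2∩S3| = 2.5714.
|S1∩S2∩S3| = 0.
|S1 ∪ S2 ∪ S3| = 50 − 5.9175 + 0 = 44.08.

44.08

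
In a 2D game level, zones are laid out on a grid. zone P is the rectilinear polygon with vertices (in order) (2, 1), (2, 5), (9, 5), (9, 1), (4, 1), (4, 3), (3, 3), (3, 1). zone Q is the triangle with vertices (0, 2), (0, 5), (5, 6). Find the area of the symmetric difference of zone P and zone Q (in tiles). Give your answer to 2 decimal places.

31.05

|zone P| = 26, |zone Q| = 7.5, |zone P∩zone Q| = 1.225.
|zone P △ zone Q| = |zone P| + |zone Q| − 2·|zone P∩zone Q| = 26 + 7.5 − 2.45 = 31.05.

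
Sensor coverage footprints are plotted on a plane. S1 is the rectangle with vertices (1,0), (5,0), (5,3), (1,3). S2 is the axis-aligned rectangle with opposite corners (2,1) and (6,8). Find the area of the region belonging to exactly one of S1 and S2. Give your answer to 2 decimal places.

|S1∩S2|: x∈[2,5], y∈[1,3] → 3·2 = 6.
|S1 △ S2| = |S1| + |S2| − 2·|S1∩S2| = 12 + 28 − 12 = 28.00.

28.00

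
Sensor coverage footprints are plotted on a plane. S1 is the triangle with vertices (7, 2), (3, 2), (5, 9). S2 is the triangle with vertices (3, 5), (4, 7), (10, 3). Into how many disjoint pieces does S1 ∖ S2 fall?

S1 ∖ S2 splits into 2 disjoint pieces (area 7.9891, area 2.1082).

2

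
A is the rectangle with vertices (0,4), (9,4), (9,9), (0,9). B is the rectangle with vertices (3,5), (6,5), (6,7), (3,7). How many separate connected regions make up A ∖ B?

1

A ∖ B is a single connected region.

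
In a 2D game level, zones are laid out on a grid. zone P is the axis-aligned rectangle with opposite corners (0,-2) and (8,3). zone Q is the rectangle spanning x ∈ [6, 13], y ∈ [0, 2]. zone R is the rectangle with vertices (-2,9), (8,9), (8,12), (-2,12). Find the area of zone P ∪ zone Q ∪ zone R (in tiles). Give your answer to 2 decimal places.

80.00

By inclusion–exclusion:
Individual areas: |zone P| = 40, |zone Q| = 14, |zone R| = 30.
|zone P∩zone Q|: x∈[6,8], y∈[0,2] → 2·2 = 4.
|zone P∩zone R| = 0 (no overlap).
|zone Q∩zone R| = 0 (no overlap).
|zone P∩zone Q∩zone R| = 0.
|zone P ∪ zone Q ∪ zone R| = 84 − 4 + 0 = 80.00.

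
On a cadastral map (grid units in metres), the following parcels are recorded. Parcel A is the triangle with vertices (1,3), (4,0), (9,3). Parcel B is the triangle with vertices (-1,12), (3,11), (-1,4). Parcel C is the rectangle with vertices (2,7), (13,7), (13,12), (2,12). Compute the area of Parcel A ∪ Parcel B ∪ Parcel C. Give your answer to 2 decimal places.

By inclusion–exclusion:
Individual areas: |Parcel A| = 12, |Parcel B| = 16, |Parcel C| = 55.
|Parcel A∩Parcel B| = 0.
|Parcel A∩Parcel C| = 0.
|Parcel B∩Parcel C| = 1.
|Parcel A∩Parcel B∩Parcel C| = 0.
|Parcel A ∪ Parcel B ∪ Parcel C| = 83 − 1 + 0 = 82.00.

82.00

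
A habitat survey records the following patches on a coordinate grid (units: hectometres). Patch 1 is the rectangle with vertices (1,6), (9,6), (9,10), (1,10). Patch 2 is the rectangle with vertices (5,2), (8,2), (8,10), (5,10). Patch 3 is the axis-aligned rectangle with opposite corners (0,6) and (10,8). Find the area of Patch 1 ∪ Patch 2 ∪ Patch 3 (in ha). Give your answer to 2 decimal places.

48.00

By inclusion–exclusion:
Individual areas: |Patch 1| = 32, |Patch 2| = 24, |Patch 3| = 20.
|Patch 1∩Patch 2|: x∈[5,8], y∈[6,10] → 3·4 = 12.
|Patch 1∩Patch 3|: x∈[1,9], y∈[6,8] → 8·2 = 16.
|Patch 2∩Patch 3|: x∈[5,8], y∈[6,8] → 3·2 = 6.
|Patch 1∩Patch 2∩Patch 3| = 6.
|Patch 1 ∪ Patch 2 ∪ Patch 3| = 76 − 34 + 6 = 48.00.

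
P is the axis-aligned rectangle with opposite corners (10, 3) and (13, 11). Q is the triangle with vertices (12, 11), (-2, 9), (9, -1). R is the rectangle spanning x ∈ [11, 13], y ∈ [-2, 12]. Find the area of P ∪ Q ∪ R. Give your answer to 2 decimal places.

109.29

By inclusion–exclusion:
Individual areas: |P| = 24, |Q| = 81, |R| = 28.
|P∩Q| = 7.7143.
|P∩R|: x∈[11,13], y∈[3,11] → 2·8 = 16.
|Q∩R| = 1.9286.
|P∩Q∩R| = 1.9286.
|P ∪ Q ∪ R| = 133 − 25.6429 + 1.9286 = 109.29.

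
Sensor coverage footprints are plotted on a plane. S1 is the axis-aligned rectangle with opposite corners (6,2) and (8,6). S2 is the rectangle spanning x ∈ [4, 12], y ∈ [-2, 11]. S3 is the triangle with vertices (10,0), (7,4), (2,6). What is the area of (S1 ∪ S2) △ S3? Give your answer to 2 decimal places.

|S1 ∪ S2| = 104.
|(S1 ∪ S2) ∩ S3| = 6.3.
|(S1 ∪ S2) △ S3| = 104 + 7 − 12.6 = 98.40.

98.40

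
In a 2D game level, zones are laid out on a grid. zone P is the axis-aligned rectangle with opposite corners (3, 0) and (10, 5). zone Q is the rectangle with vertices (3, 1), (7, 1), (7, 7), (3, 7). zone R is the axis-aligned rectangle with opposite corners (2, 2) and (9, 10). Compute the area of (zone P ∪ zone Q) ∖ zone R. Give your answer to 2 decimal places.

17.00

|zone P ∪ zone Q| = 43.
|(zone P ∪ zone Q) ∩ zone R| = 26.
|(zone P ∪ zone Q) ∖ zone R| = 43 − 26 = 17.00.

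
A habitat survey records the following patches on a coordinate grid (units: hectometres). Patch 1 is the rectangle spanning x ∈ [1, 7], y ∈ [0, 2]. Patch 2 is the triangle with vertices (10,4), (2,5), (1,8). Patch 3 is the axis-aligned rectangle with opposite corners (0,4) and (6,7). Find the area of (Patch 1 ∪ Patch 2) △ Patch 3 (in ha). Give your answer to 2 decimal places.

|Patch 1 ∪ Patch 2| = 23.5.
|(Patch 1 ∪ Patch 2) ∩ Patch 3| = 7.9861.
|(Patch 1 ∪ Patch 2) △ Patch 3| = 23.5 + 18 − 15.9722 = 25.53.

25.53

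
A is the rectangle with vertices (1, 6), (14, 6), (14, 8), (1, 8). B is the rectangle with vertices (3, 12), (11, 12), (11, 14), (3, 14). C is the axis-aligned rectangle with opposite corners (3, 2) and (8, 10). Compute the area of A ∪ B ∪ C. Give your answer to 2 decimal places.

72.00

By inclusion–exclusion:
Individual areas: |A| = 26, |B| = 16, |C| = 40.
|A∩B| = 0 (no overlap).
|A∩C|: x∈[3,8], y∈[6,8] → 5·2 = 10.
|B∩C| = 0 (no overlap).
|A∩B∩C| = 0.
|A ∪ B ∪ C| = 82 − 10 + 0 = 72.00.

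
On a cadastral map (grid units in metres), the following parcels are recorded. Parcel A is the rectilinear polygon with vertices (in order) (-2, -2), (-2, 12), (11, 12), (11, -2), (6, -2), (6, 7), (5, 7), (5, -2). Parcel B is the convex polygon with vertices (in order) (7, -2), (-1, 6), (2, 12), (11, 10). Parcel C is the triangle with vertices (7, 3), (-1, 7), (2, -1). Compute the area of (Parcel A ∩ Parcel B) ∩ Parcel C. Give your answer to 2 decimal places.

14.71

|Parcel A ∩ Parcel B| = 86.5.
|(Parcel A ∩ Parcel B) ∩ Parcel C| = 14.71.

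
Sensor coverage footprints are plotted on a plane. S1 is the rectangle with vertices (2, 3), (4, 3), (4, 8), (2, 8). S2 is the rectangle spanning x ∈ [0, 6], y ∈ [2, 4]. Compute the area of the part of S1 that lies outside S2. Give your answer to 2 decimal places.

8.00

|S1∩S2|: x∈[2,4], y∈[3,4] → 2·1 = 2.
|S1| = 10.
|S1 ∖ S2| = |S1| − |S1∩S2| = 10 − 2 = 8.00.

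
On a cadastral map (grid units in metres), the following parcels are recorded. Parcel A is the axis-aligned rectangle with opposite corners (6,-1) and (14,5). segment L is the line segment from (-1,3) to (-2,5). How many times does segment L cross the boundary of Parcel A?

The segment lies entirely outside Parcel A and never meets its boundary.

0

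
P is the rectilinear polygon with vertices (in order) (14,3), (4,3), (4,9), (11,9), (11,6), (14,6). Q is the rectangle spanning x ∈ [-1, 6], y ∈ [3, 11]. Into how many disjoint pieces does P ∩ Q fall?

P ∩ Q is a single connected region.

1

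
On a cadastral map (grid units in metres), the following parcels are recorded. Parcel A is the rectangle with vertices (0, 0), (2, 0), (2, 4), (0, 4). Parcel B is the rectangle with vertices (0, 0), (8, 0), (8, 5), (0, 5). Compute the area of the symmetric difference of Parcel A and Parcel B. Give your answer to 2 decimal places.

|Parcel A∩Parcel B|: x∈[0,2], y∈[0,4] → 2·4 = 8.
|Parcel A △ Parcel B| = |Parcel A| + |Parcel B| − 2·|Parcel A∩Parcel B| = 8 + 40 − 16 = 32.00.

32.00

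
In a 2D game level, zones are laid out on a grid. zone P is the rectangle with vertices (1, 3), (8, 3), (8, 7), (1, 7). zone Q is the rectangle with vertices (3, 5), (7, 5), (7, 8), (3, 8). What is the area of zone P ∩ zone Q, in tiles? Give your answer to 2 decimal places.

8.00

|zone P∩zone Q|: x∈[3,7], y∈[5,7] → 4·2 = 8.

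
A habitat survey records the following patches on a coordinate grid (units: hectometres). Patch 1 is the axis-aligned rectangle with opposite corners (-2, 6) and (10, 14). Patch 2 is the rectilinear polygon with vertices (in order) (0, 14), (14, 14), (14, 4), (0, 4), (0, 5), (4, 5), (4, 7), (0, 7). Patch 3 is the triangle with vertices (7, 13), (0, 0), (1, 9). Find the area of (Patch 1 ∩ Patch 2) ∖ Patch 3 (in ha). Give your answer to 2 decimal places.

|Patch 1 ∩ Patch 2| = 76.
|(Patch 1 ∩ Patch 2) ∩ Patch 3| = 14.5299.
|(Patch 1 ∩ Patch 2) ∖ Patch 3| = 76 − 14.5299 = 61.47.

61.47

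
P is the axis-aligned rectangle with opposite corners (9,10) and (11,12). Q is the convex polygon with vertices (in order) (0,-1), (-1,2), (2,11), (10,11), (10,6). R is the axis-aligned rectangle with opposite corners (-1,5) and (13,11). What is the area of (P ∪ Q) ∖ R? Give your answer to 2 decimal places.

30.71

|P ∪ Q| = 85.
|(P ∪ Q) ∩ R| = 54.2857.
|(P ∪ Q) ∖ R| = 85 − 54.2857 = 30.71.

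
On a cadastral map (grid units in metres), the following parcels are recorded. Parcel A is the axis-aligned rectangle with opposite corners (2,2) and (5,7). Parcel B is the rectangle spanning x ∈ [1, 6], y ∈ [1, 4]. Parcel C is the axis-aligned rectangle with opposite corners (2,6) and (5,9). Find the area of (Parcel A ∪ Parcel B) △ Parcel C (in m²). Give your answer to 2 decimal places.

|Parcel A ∪ Parcel B| = 24.
|(Parcel A ∪ Parcel B) ∩ Parcel C| = 3.
|(Parcel A ∪ Parcel B) △ Parcel C| = 24 + 9 − 6 = 27.00.

27.00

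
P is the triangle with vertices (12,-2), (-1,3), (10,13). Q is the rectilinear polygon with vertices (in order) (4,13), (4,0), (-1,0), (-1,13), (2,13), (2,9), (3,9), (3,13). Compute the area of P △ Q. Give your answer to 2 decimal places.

|P| = 92.5, |Q| = 61, |P∩Q| = 16.1713.
|P △ Q| = |P| + |Q| − 2·|P∩Q| = 92.5 + 61 − 32.3427 = 121.16.

121.16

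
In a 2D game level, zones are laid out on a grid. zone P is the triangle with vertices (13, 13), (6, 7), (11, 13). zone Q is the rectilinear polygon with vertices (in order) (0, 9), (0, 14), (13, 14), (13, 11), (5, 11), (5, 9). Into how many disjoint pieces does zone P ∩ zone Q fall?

1

zone P ∩ zone Q is a single connected region.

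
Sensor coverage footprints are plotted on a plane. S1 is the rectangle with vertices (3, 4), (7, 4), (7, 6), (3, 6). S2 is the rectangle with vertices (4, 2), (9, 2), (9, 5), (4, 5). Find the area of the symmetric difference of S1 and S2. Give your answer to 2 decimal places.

|S1∩S2|: x∈[4,7], y∈[4,5] → 3·1 = 3.
|S1 △ S2| = |S1| + |S2| − 2·|S1∩S2| = 8 + 15 − 6 = 17.00.

17.00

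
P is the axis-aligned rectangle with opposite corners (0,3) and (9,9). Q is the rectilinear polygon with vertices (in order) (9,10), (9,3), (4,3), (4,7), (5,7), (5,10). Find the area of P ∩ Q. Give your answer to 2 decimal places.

The intersection is the polygon with vertices (9,3), (4,3), (4,7), (5,7), (5,9), (9,9).
By the shoelace formula its area is 28.00.

28.00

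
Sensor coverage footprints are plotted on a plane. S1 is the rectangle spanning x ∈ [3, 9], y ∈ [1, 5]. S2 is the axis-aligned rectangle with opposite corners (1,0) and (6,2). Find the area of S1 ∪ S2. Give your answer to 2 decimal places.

31.00

By inclusion–exclusion:
Individual areas: |S1| = 24, |S2| = 10.
|S1∩S2|: x∈[3,6], y∈[1,2] → 3·1 = 3.
|S1 ∪ S2| = 34 − 3 = 31.00.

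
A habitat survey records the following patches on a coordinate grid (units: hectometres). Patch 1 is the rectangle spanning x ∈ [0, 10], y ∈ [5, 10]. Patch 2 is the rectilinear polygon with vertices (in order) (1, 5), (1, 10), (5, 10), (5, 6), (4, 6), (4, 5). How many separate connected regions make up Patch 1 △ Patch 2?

2

Patch 1 △ Patch 2 splits into 2 disjoint pieces (area 26, area 5).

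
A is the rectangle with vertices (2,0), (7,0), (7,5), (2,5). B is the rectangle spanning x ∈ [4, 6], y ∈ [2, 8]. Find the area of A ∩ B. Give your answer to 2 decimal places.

6.00

|A∩B|: x∈[4,6], y∈[2,5] → 2·3 = 6.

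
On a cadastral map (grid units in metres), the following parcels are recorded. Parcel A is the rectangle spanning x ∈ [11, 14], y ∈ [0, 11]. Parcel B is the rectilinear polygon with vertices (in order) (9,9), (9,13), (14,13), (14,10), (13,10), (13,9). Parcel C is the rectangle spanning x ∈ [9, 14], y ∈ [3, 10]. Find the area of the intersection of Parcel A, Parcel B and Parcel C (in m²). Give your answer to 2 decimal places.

2.00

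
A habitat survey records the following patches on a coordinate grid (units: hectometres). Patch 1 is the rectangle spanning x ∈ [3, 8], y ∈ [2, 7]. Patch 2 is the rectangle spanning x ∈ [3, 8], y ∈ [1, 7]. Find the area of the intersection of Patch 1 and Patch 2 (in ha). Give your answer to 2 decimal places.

25.00

|Patch 1∩Patch 2|: x∈[3,8], y∈[2,7] → 5·5 = 25.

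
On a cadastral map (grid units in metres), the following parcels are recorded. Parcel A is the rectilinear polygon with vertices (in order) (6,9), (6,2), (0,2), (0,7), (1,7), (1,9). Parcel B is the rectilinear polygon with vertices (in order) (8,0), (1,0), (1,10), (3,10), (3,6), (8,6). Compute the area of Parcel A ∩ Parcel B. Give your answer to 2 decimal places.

The intersection is the polygon with vertices (6,2), (1,2), (1,7), (1,9), (3,9), (3,6), (6,6).
By the shoelace formula its area is 26.00.

26.00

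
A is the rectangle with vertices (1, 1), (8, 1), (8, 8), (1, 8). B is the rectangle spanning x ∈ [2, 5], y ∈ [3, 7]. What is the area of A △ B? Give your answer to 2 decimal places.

|A∩B|: x∈[2,5], y∈[3,7] → 3·4 = 12.
|A △ B| = |A| + |B| − 2·|A∩B| = 49 + 12 − 24 = 37.00.

37.00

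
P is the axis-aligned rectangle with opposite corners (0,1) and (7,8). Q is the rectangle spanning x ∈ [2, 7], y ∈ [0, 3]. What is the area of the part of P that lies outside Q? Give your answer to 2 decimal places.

39.00

|P∩Q|: x∈[2,7], y∈[1,3] → 5·2 = 10.
|P| = 49.
|P ∖ Q| = |P| − |P∩Q| = 49 − 10 = 39.00.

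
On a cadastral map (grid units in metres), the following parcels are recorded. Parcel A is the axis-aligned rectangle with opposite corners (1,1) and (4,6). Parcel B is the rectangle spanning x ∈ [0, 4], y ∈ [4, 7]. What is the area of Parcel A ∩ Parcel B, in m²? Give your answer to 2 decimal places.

|Parcel A∩Parcel B|: x∈[1,4], y∈[4,6] → 3·2 = 6.

6.00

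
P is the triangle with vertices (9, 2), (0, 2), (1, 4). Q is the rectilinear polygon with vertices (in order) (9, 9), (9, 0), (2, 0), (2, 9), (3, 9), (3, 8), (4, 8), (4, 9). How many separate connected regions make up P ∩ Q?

P ∩ Q is a single connected region.

1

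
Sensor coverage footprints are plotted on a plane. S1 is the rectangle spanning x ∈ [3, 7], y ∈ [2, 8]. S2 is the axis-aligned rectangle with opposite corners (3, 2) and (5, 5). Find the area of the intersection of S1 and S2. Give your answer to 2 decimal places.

6.00

|S1∩S2|: x∈[3,5], y∈[2,5] → 2·3 = 6.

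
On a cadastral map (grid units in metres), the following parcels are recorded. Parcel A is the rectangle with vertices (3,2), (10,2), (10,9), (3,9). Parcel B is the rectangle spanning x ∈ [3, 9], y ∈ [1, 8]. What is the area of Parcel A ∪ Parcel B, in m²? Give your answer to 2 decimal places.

By inclusion–exclusion:
Individual areas: |Parcel A| = 49, |Parcel B| = 42.
|Parcel A∩Parcel B|: x∈[3,9], y∈[2,8] → 6·6 = 36.
|Parcel A ∪ Parcel B| = 91 − 36 = 55.00.

55.00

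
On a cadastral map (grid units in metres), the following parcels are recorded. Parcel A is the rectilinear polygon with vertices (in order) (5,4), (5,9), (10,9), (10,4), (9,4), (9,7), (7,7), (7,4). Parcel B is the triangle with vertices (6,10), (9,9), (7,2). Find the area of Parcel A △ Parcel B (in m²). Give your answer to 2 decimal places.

18.02

|Parcel A| = 19, |Parcel B| = 11.5, |Parcel A∩Parcel B| = 6.2411.
|Parcel A △ Parcel B| = |Parcel A| + |Parcel B| − 2·|Parcel A∩Parcel B| = 19 + 11.5 − 12.4821 = 18.02.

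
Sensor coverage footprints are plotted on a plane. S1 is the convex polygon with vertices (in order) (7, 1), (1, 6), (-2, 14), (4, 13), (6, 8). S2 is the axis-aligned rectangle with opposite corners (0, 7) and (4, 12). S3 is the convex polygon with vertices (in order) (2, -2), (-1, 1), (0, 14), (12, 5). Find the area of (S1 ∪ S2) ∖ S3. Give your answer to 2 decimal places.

|S1 ∪ S2| = 56.0208.
|(S1 ∪ S2) ∩ S3| = 47.2877.
|(S1 ∪ S2) ∖ S3| = 56.0208 − 47.2877 = 8.73.

8.73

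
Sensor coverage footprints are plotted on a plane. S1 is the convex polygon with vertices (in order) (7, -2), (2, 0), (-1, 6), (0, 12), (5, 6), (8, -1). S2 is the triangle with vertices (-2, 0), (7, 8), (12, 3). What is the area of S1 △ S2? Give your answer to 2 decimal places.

|S1| = 59, |S2| = 42.5, |S1∩S2| = 17.1156.
|S1 △ S2| = |S1| + |S2| − 2·|S1∩S2| = 59 + 42.5 − 34.2311 = 67.27.

67.27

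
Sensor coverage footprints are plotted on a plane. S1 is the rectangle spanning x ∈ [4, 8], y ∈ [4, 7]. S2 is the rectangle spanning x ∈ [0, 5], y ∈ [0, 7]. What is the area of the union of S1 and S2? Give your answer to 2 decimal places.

44.00

By inclusion–exclusion:
Individual areas: |S1| = 12, |S2| = 35.
|S1∩S2|: x∈[4,5], y∈[4,7] → 1·3 = 3.
|S1 ∪ S2| = 47 − 3 = 44.00.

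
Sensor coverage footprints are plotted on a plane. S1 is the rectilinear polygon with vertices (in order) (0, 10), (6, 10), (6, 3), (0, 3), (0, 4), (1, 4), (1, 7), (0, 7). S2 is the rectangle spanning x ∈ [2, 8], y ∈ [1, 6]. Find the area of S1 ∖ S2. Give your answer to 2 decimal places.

27.00

|S1| = 39, |S1∩S2| = 12.
|S1 ∖ S2| = |S1| − |S1∩S2| = 39 − 12 = 27.00.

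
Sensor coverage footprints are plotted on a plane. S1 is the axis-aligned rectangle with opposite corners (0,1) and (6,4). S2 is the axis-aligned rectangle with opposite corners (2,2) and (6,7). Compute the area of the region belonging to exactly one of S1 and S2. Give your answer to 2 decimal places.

22.00

|S1∩S2|: x∈[2,6], y∈[2,4] → 4·2 = 8.
|S1 △ S2| = |S1| + |S2| − 2·|S1∩S2| = 18 + 20 − 16 = 22.00.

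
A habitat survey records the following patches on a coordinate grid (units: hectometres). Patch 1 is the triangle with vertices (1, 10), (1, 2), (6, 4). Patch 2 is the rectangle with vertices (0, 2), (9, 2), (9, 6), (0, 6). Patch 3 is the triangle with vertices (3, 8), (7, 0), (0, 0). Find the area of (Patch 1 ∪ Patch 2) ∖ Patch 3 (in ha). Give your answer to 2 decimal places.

|Patch 1 ∪ Patch 2| = 42.6667.
|(Patch 1 ∪ Patch 2) ∩ Patch 3| = 15.6293.
|(Patch 1 ∪ Patch 2) ∖ Patch 3| = 42.6667 − 15.6293 = 27.04.

27.04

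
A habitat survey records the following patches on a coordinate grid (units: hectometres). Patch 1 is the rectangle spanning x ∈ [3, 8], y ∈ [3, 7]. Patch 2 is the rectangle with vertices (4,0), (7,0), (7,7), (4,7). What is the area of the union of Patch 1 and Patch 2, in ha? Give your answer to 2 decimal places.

29.00

By inclusion–exclusion:
Individual areas: |Patch 1| = 20, |Patch 2| = 21.
|Patch 1∩Patch 2|: x∈[4,7], y∈[3,7] → 3·4 = 12.
|Patch 1 ∪ Patch 2| = 41 − 12 = 29.00.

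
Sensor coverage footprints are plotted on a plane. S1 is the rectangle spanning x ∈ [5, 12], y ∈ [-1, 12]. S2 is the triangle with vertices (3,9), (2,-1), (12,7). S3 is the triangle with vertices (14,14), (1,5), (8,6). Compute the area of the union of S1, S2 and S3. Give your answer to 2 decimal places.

By inclusion–exclusion:
Individual areas: |S1| = 91, |S2| = 46, |S3| = 25.
|S1∩S2| = 25.0444.
|S1∩S3| = 19.0488.
|S2∩S3| = 11.7473.
|S1∩S2∩S3| = 8.1183.
|S1 ∪ S2 ∪ S3| = 162 − 55.8406 + 8.1183 = 114.28.

114.28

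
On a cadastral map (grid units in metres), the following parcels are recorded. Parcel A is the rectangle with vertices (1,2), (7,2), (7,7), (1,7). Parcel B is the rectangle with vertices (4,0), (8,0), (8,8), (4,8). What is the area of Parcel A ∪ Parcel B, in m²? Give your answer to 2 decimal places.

47.00

By inclusion–exclusion:
Individual areas: |Parcel A| = 30, |Parcel B| = 32.
|Parcel A∩Parcel B|: x∈[4,7], y∈[2,7] → 3·5 = 15.
|Parcel A ∪ Parcel B| = 62 − 15 = 47.00.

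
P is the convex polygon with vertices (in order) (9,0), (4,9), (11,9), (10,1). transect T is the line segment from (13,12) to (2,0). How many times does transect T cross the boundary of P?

2

The segment meets the boundary at (6.358,4.755), (10.25,9).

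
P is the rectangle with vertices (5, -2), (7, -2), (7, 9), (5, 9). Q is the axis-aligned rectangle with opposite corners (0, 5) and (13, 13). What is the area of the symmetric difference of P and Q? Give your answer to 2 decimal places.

110.00

|P∩Q|: x∈[5,7], y∈[5,9] → 2·4 = 8.
|P △ Q| = |P| + |Q| − 2·|P∩Q| = 22 + 104 − 16 = 110.00.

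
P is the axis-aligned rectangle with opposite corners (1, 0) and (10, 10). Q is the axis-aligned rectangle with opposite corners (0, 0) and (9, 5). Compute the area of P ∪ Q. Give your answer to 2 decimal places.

95.00

By inclusion–exclusion:
Individual areas: |P| = 90, |Q| = 45.
|P∩Q|: x∈[1,9], y∈[0,5] → 8·5 = 40.
|P ∪ Q| = 135 − 40 = 95.00.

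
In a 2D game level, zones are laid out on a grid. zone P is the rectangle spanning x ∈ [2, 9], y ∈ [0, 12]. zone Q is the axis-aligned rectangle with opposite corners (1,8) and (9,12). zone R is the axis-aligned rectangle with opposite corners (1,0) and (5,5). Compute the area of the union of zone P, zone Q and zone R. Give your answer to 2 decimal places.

93.00

By inclusion–exclusion:
Individual areas: |zone P| = 84, |zone Q| = 32, |zone R| = 20.
|zone P∩zone Q|: x∈[2,9], y∈[8,12] → 7·4 = 28.
|zone P∩zone R|: x∈[2,5], y∈[0,5] → 3·5 = 15.
|zone Q∩zone R| = 0 (no overlap).
|zone P∩zone Q∩zone R| = 0.
|zone P ∪ zone Q ∪ zone R| = 136 − 43 + 0 = 93.00.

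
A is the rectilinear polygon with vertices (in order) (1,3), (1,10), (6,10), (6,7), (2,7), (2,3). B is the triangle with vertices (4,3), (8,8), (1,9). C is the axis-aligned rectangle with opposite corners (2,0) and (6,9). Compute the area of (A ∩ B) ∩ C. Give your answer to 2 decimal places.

6.29

The region (A ∩ B) ∩ C is the polygon with vertices (2,7), (2,8.857), (6,8.286), (6,7).
By the shoelace formula its area is 6.29.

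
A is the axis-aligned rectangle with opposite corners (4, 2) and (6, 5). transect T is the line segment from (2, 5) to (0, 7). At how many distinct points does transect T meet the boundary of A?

The segment lies entirely outside A and never meets its boundary.

0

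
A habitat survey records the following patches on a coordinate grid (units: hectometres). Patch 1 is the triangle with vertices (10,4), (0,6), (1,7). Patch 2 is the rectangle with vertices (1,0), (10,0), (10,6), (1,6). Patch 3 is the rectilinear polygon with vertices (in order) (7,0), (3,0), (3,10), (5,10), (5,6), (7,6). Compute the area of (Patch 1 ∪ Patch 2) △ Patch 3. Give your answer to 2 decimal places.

39.77

|Patch 1 ∪ Patch 2| = 56.1.
|(Patch 1 ∪ Patch 2) ∩ Patch 3| = 24.1667.
|(Patch 1 ∪ Patch 2) △ Patch 3| = 56.1 + 32 − 48.3333 = 39.77.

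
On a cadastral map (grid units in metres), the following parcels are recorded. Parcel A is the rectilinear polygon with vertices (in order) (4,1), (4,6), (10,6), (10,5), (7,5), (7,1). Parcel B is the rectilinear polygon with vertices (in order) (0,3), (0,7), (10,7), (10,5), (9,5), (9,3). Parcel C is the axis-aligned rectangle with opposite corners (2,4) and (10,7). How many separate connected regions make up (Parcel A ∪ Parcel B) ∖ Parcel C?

(Parcel A ∪ Parcel B) ∖ Parcel C is a single connected region.

1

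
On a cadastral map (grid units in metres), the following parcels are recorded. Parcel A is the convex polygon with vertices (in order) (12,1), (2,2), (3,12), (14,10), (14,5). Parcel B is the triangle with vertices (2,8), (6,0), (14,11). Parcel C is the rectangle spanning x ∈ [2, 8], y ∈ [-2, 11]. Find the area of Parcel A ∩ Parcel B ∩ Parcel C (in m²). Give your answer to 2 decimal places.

31.86

The intersection is the polygon with vertices (2.5,7), (2.615,8.154), (8,9.5), (8,2.75), (7.085,1.492), (5.158,1.684).
By the shoelace formula its area is 31.86.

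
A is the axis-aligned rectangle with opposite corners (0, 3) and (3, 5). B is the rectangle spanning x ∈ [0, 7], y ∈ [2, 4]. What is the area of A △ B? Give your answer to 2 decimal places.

|A∩B|: x∈[0,3], y∈[3,4] → 3·1 = 3.
|A △ B| = |A| + |B| − 2·|A∩B| = 6 + 14 − 6 = 14.00.

14.00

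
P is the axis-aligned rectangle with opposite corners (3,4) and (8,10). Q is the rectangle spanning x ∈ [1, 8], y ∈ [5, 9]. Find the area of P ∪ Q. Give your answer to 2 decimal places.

38.00

By inclusion–exclusion:
Individual areas: |P| = 30, |Q| = 28.
|P∩Q|: x∈[3,8], y∈[5,9] → 5·4 = 20.
|P ∪ Q| = 58 − 20 = 38.00.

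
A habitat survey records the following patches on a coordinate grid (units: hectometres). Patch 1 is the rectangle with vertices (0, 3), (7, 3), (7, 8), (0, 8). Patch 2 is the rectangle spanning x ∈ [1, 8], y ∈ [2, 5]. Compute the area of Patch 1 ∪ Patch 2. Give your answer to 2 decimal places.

By inclusion–exclusion:
Individual areas: |Patch 1| = 35, |Patch 2| = 21.
|Patch 1∩Patch 2|: x∈[1,7], y∈[3,5] → 6·2 = 12.
|Patch 1 ∪ Patch 2| = 56 − 12 = 44.00.

44.00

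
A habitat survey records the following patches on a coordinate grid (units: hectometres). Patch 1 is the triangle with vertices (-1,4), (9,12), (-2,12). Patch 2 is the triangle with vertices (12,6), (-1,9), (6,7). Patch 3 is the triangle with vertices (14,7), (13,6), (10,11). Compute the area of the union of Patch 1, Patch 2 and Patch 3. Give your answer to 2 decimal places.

By inclusion–exclusion:
Individual areas: |Patch 1| = 44, |Patch 2| = 2.5, |Patch 3| = 4.
|Patch 1∩Patch 2| = 0.6137.
|Patch 1∩Patch 3| = 0.
|Patch 2∩Patch 3| = 0.
|Patch 1∩Patch 2∩Patch 3| = 0.
|Patch 1 ∪ Patch 2 ∪ Patch 3| = 50.5 − 0.6137 + 0 = 49.89.

49.89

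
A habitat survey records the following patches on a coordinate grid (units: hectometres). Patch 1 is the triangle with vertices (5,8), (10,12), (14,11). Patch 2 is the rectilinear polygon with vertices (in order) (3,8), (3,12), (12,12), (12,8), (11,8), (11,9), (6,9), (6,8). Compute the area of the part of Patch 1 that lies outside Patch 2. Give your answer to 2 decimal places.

1.81

|Patch 1| = 10.5, |Patch 1∩Patch 2| = 8.6917.
|Patch 1 ∖ Patch 2| = |Patch 1| − |Patch 1∩Patch 2| = 10.5 − 8.6917 = 1.81.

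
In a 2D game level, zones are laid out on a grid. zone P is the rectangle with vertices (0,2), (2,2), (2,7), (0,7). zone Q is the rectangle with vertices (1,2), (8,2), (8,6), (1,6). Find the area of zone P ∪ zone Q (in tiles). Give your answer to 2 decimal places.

34.00

By inclusion–exclusion:
Individual areas: |zone P| = 10, |zone Q| = 28.
|zone P∩zone Q|: x∈[1,2], y∈[2,6] → 1·4 = 4.
|zone P ∪ zone Q| = 38 − 4 = 34.00.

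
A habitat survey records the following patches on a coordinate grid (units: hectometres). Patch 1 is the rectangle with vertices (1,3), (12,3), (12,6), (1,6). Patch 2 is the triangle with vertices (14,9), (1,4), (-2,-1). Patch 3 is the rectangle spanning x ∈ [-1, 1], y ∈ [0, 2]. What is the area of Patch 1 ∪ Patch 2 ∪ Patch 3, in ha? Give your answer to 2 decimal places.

46.95

By inclusion–exclusion:
Individual areas: |Patch 1| = 33, |Patch 2| = 25, |Patch 3| = 4.
|Patch 1∩Patch 2| = 12.2.
|Patch 1∩Patch 3| = 0 (no overlap).
|Patch 2∩Patch 3| = 2.8542.
|Patch 1∩Patch 2∩Patch 3| = 0.
|Patch 1 ∪ Patch 2 ∪ Patch 3| = 62 − 15.0542 + 0 = 46.95.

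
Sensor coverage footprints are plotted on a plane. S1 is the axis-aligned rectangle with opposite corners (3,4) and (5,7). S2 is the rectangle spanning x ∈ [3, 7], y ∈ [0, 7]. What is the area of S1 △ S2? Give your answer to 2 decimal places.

22.00

|S1∩S2|: x∈[3,5], y∈[4,7] → 2·3 = 6.
|S1 △ S2| = |S1| + |S2| − 2·|S1∩S2| = 6 + 28 − 12 = 22.00.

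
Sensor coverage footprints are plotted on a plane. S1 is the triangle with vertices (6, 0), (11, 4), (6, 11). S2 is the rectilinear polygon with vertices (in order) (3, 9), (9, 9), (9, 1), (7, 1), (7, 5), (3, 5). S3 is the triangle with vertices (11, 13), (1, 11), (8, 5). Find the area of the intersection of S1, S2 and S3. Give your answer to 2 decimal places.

7.32

The intersection is the polygon with vertices (6,9), (7.429,9), (8.787,7.098), (8,5), (6,6.714).
By the shoelace formula its area is 7.32.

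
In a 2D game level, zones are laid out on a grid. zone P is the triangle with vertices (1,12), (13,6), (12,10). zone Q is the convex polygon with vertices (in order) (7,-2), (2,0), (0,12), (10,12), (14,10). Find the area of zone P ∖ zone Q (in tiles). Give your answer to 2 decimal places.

0.72

|zone P| = 21, |zone P∩zone Q| = 20.2774.
|zone P ∖ zone Q| = |zone P| − |zone P∩zone Q| = 21 − 20.2774 = 0.72.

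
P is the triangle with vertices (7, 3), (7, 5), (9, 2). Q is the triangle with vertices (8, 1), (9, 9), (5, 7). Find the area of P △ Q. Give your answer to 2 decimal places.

|P| = 2, |Q| = 15, |P∩Q| = 1.6966.
|P △ Q| = |P| + |Q| − 2·|P∩Q| = 2 + 15 − 3.3932 = 13.61.

13.61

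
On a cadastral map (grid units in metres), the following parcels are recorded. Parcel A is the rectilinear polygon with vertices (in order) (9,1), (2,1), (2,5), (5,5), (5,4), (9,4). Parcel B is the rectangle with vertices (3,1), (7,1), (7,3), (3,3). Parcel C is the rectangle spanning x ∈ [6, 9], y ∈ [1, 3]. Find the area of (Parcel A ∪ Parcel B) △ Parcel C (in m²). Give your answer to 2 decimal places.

18.00

|Parcel A ∪ Parcel B| = 24.
|(Parcel A ∪ Parcel B) ∩ Parcel C| = 6.
|(Parcel A ∪ Parcel B) △ Parcel C| = 24 + 6 − 12 = 18.00.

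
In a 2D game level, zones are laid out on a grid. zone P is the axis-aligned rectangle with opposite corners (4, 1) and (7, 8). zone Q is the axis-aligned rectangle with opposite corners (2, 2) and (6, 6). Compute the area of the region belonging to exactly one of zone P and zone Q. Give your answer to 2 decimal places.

21.00

|zone P∩zone Q|: x∈[4,6], y∈[2,6] → 2·4 = 8.
|zone P △ zone Q| = |zone P| + |zone Q| − 2·|zone P∩zone Q| = 21 + 16 − 16 = 21.00.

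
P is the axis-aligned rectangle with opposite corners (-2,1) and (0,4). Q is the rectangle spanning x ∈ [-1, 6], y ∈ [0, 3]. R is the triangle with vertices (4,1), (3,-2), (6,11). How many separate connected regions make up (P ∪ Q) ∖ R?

(P ∪ Q) ∖ R splits into 2 disjoint pieces (area 18.4231, area 5.7667).

2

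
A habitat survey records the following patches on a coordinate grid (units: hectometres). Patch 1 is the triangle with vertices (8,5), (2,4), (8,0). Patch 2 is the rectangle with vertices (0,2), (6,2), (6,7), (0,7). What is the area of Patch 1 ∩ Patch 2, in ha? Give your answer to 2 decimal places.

6.33

The intersection is the polygon with vertices (2,4), (6,4.667), (6,2), (5,2).
By the shoelace formula its area is 6.33.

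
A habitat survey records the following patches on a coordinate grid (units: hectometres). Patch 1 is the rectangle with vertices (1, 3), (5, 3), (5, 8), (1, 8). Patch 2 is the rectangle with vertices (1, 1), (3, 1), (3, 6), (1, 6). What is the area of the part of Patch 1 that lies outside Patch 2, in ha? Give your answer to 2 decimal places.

|Patch 1∩Patch 2|: x∈[1,3], y∈[3,6] → 2·3 = 6.
|Patch 1| = 20.
|Patch 1 ∖ Patch 2| = |Patch 1| − |Patch 1∩Patch 2| = 20 − 6 = 14.00.

14.00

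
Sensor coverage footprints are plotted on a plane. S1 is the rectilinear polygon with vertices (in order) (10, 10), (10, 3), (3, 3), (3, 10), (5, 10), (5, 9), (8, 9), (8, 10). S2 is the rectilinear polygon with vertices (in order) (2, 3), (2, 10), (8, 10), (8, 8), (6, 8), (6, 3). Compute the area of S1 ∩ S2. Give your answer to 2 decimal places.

22.00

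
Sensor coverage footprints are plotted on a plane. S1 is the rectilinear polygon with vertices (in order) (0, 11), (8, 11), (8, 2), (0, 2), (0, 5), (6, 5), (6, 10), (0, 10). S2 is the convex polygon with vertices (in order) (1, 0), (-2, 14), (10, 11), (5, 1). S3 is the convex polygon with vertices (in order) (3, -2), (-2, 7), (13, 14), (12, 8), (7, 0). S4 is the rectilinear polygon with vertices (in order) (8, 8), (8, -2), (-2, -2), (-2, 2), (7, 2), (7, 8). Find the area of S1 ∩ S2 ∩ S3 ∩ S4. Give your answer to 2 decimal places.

2.00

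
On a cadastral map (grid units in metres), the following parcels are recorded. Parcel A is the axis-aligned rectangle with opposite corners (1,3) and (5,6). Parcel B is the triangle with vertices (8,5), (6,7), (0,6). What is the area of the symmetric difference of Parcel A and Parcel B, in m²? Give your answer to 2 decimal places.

|Parcel A| = 12, |Parcel B| = 7, |Parcel A∩Parcel B| = 1.5.
|Parcel A △ Parcel B| = |Parcel A| + |Parcel B| − 2·|Parcel A∩Parcel B| = 12 + 7 − 3 = 16.00.

16.00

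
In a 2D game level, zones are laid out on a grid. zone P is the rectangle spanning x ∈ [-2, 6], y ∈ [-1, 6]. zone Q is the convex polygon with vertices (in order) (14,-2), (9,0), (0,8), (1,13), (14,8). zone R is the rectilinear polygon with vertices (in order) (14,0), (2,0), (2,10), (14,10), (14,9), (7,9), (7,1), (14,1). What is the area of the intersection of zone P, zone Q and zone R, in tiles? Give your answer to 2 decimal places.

The intersection is the polygon with vertices (6,2.667), (2.25,6), (6,6).
By the shoelace formula its area is 6.25.

6.25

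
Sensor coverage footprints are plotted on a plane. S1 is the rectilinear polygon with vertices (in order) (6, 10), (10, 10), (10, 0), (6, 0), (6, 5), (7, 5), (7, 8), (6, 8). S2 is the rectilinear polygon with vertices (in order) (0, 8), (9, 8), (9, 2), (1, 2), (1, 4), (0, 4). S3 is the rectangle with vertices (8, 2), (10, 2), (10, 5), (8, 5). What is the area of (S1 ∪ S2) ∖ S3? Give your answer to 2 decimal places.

|S1 ∪ S2| = 74.
|(S1 ∪ S2) ∩ S3| = 6.
|(S1 ∪ S2) ∖ S3| = 74 − 6 = 68.00.

68.00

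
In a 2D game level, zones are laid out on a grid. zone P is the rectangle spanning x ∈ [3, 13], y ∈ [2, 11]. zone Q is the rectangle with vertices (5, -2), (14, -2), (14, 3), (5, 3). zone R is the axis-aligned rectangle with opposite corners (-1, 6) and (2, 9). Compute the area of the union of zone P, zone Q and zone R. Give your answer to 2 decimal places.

By inclusion–exclusion:
Individual areas: |zone P| = 90, |zone Q| = 45, |zone R| = 9.
|zone P∩zone Q|: x∈[5,13], y∈[2,3] → 8·1 = 8.
|zone P∩zone R| = 0 (no overlap).
|zone Q∩zone R| = 0 (no overlap).
|zone P∩zone Q∩zone R| = 0.
|zone P ∪ zone Q ∪ zone R| = 144 − 8 + 0 = 136.00.

136.00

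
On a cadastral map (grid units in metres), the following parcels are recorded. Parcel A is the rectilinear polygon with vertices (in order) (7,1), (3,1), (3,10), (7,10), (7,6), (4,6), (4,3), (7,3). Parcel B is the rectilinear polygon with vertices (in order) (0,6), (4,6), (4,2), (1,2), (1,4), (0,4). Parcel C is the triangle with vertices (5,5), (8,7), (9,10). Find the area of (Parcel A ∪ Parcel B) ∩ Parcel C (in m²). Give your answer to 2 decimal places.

0.82

The region (Parcel A ∪ Parcel B) ∩ Parcel C is the polygon with vertices (7,6.333), (6.5,6), (5.8,6), (7,7.5).
By the shoelace formula its area is 0.82.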